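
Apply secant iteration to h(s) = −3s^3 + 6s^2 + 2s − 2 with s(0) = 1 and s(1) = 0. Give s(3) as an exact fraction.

h(1) = 3, h(0) = −2. s(2) = 0 − (−2)·(0 − 1)/((−2) − 3) = 2/5.
h(0) = −2, h(2/5) = −54/125. s(3) = (2/5) − (−54/125)·((2/5) − 0)/((−54/125) − (−2)) = 25/49.

25/49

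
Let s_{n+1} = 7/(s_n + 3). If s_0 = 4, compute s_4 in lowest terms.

133/85

s_1 = 7/(4 + 3) = 1.
s_2 = 7/(1 + 3) = 7/4.
s_3 = 7/(7/4 + 3) = 28/19.
s_4 = 7/(28/19 + 3) = 133/85.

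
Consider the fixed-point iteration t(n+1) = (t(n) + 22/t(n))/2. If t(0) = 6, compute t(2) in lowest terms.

1633/348

t(1) = (6 + 22/6)/2 = 29/6.
t(2) = (29/6 + 22/(29/6))/2 = 1633/348.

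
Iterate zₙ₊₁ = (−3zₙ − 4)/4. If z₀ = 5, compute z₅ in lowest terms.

−1939/1024

z₁ = (−3·5 − 4)/4 = −19/4.
z₂ = (−3·(−19/4) − 4)/4 = 41/16.
z₃ = (−3·(41/16) − 4)/4 = −187/64.
z₄ = (−3·(−187/64) − 4)/4 = 305/256.
z₅ = (−3·(305/256) − 4)/4 = −1939/1024.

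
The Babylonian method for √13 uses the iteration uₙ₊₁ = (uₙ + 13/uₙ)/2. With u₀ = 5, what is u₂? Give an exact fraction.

u₁ = (5 + 13/5)/2 = 19/5.
u₂ = (19/5 + 13/(19/5))/2 = 343/95.

343/95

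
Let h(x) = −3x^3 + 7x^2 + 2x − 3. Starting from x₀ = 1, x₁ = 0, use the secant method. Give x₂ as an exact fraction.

h(1) = 3, h(0) = −3. x₂ = 0 − (−3)·(0 − 1)/((−3) − 3) = 1/2.

1/2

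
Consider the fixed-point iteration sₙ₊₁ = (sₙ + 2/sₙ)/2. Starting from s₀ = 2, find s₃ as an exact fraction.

577/408

s₁ = (2 + 2/2)/2 = 3/2.
s₂ = (3/2 + 2/(3/2))/2 = 17/12.
s₃ = (17/12 + 2/(17/12))/2 = 577/408.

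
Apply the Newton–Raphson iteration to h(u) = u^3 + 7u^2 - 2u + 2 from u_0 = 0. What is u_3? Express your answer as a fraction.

-919/17505

h'(u) = 3u^2 + 14u - 2.
h(0) = 2, h'(0) = -2, so u_1 = 0 - 2/(-2) = 1.
h(1) = 8, h'(1) = 15, so u_2 = 1 - 8/15 = 7/15.
h(7/15) = 9088/3375, h'(7/15) = 389/75, so u_3 = (7/15) - (9088/3375)/(389/75) = -919/17505.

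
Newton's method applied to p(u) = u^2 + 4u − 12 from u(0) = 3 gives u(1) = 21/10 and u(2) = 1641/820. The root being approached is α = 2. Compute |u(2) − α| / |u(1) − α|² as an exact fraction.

u(1) − α = 21/10 − 2 = 1/10, so |u(1) − α| = 1/10.
u(2) − α = 1641/820 − 2 = 1/820, so |u(2) − α| = 1/820.
|u(1) − α|² = 1/100.
Ratio = (1/820) / (1/100) = 5/41.

5/41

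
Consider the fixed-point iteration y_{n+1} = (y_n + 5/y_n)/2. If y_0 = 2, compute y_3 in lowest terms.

y_1 = (2 + 5/2)/2 = 9/4.
y_2 = (9/4 + 5/(9/4))/2 = 161/72.
y_3 = (161/72 + 5/(161/72))/2 = 51841/23184.

51841/23184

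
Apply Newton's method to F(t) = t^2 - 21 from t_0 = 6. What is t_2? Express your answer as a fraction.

F'(t) = 2t.
F(6) = 15, F'(6) = 12, so t_1 = 6 - 15/12 = 19/4.
F(19/4) = 25/16, F'(19/4) = 19/2, so t_2 = (19/4) - (25/16)/(19/2) = 697/152.

697/152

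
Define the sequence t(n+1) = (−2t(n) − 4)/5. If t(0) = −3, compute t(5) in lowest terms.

t(1) = (−2·(−3) − 4)/5 = 2/5.
t(2) = (−2·(2/5) − 4)/5 = −24/25.
t(3) = (−2·(−24/25) − 4)/5 = −52/125.
t(4) = (−2·(−52/125) − 4)/5 = −396/625.
t(5) = (−2·(−396/625) − 4)/5 = −1708/3125.

−1708/3125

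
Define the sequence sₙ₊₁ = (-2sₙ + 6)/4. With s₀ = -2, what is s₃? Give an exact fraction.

s₁ = (-2·(-2) + 6)/4 = 5/2.
s₂ = (-2·(5/2) + 6)/4 = 1/4.
s₃ = (-2·(1/4) + 6)/4 = 11/8.

11/8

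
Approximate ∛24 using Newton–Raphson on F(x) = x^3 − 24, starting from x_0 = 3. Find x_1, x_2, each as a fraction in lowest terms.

x_1 = 26/9, x_2 = 13162/4563

F'(x) = 3x^2.
F(3) = 3, F'(3) = 27, so x_1 = 3 − 3/27 = 26/9.
F(26/9) = 80/729, F'(26/9) = 676/27, so x_2 = (26/9) − (80/729)/(676/27) = 13162/4563.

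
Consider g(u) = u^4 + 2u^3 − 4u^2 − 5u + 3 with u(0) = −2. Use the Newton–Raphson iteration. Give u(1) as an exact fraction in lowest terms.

−1

g'(u) = 4u^3 + 6u^2 − 8u − 5.
g(−2) = −3, g'(−2) = 3, so u(1) = (−2) − (−3)/3 = −1.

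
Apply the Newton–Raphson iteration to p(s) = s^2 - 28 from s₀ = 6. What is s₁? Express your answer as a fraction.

p'(s) = 2s.
p(6) = 8, p'(6) = 12, so s₁ = 6 - 8/12 = 16/3.

16/3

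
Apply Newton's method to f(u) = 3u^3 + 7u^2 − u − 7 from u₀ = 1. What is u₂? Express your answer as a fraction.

f'(u) = 9u^2 + 14u − 1.
f(1) = 2, f'(1) = 22, so u₁ = 1 − 2/22 = 10/11.
f(10/11) = 173/1331, f'(10/11) = 2319/121, so u₂ = (10/11) − (173/1331)/(2319/121) = 23017/25509.

23017/25509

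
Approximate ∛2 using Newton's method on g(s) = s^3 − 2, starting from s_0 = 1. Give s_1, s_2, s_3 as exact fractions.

s_1 = 4/3, s_2 = 91/72, s_3 = 1126819/894348

g'(s) = 3s^2.
g(1) = −1, g'(1) = 3, so s_1 = 1 − (−1)/3 = 4/3.
g(4/3) = 10/27, g'(4/3) = 16/3, so s_2 = (4/3) − (10/27)/(16/3) = 91/72.
g(91/72) = 7075/373248, g'(91/72) = 8281/1728, so s_3 = (91/72) − (7075/373248)/(8281/1728) = 1126819/894348.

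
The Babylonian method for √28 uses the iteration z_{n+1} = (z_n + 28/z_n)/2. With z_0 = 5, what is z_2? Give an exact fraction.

5609/1060

z_1 = (5 + 28/5)/2 = 53/10.
z_2 = (53/10 + 28/(53/10))/2 = 5609/1060.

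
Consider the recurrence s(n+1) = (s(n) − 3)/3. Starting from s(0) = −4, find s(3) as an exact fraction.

s(1) = ((−4) − 3)/3 = −7/3.
s(2) = ((−7/3) − 3)/3 = −16/9.
s(3) = ((−16/9) − 3)/3 = −43/27.

−43/27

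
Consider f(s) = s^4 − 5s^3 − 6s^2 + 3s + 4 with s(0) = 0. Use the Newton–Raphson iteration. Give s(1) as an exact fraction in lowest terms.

−4/3

f'(s) = 4s^3 − 15s^2 − 12s + 3.
f(0) = 4, f'(0) = 3, so s(1) = 0 − 4/3 = −4/3.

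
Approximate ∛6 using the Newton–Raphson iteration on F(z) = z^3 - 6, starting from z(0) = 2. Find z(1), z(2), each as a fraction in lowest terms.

z(1) = 11/6, z(2) = 1979/1089

F'(z) = 3z^2.
F(2) = 2, F'(2) = 12, so z(1) = 2 - 2/12 = 11/6.
F(11/6) = 35/216, F'(11/6) = 121/12, so z(2) = (11/6) - (35/216)/(121/12) = 1979/1089.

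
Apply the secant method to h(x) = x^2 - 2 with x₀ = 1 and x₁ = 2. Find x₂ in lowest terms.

h(1) = -1, h(2) = 2. x₂ = 2 - 2·(2 - 1)/(2 - (-1)) = 4/3.

4/3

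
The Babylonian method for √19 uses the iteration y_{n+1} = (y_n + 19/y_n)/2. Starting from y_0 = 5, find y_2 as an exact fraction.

y_1 = (5 + 19/5)/2 = 22/5.
y_2 = (22/5 + 19/(22/5))/2 = 959/220.

959/220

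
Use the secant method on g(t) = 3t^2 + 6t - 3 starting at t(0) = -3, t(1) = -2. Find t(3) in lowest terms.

-17/7

g(-3) = 6, g(-2) = -3. t(2) = (-2) - (-3)·((-2) - (-3))/((-3) - 6) = -7/3.
g(-2) = -3, g(-7/3) = -2/3. t(3) = (-7/3) - (-2/3)·((-7/3) - (-2))/((-2/3) - (-3)) = -17/7.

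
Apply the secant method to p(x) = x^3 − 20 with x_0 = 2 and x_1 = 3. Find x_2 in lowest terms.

50/19

p(2) = −12, p(3) = 7. x_2 = 3 − 7·(3 − 2)/(7 − (−12)) = 50/19.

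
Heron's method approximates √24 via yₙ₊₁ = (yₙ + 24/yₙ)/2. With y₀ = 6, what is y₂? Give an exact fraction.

y₁ = (6 + 24/6)/2 = 5.
y₂ = (5 + 24/5)/2 = 49/10.

49/10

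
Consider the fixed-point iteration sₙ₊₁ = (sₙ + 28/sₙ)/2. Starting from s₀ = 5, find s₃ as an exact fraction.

62921681/11891080

s₁ = (5 + 28/5)/2 = 53/10.
s₂ = (53/10 + 28/(53/10))/2 = 5609/1060.
s₃ = (5609/1060 + 28/(5609/1060))/2 = 62921681/11891080.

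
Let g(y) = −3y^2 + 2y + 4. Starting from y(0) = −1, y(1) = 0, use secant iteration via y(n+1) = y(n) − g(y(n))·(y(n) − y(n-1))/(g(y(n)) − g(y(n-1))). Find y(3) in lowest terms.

g(−1) = −1, g(0) = 4. y(2) = 0 − 4·(0 − (−1))/(4 − (−1)) = −4/5.
g(0) = 4, g(−4/5) = 12/25. y(3) = (−4/5) − (12/25)·((−4/5) − 0)/((12/25) − 4) = −10/11.

−10/11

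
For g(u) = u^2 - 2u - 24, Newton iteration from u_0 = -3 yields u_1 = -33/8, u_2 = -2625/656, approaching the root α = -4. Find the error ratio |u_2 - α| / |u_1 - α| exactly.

u_1 - α = -33/8 - (-4) = -33/8 + 4 = -1/8, so |u_1 - α| = 1/8.
u_2 - α = -2625/656 - (-4) = -2625/656 + 4 = -1/656, so |u_2 - α| = 1/656.
Ratio = (1/656) / (1/8) = 1/82.

1/82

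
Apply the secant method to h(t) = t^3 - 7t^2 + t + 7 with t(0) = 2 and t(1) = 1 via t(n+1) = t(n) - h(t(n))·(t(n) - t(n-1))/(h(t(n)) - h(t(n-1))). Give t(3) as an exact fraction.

h(2) = -11, h(1) = 2. t(2) = 1 - 2·(1 - 2)/(2 - (-11)) = 15/13.
h(1) = 2, h(15/13) = 814/2197. t(3) = (15/13) - (814/2197)·((15/13) - 1)/((814/2197) - 2) = 1064/895.

1064/895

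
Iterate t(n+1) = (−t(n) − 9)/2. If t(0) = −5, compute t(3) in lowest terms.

t(1) = (−(−5) − 9)/2 = −2.
t(2) = (−(−2) − 9)/2 = −7/2.
t(3) = (−(−7/2) − 9)/2 = −11/4.

−11/4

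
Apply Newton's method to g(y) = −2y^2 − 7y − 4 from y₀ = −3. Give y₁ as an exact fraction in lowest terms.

g'(y) = −4y − 7.
g(−3) = −1, g'(−3) = 5, so y₁ = (−3) − (−1)/5 = −14/5.

−14/5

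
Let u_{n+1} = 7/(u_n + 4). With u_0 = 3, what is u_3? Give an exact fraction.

u_1 = 7/(3 + 4) = 1.
u_2 = 7/(1 + 4) = 7/5.
u_3 = 7/(7/5 + 4) = 35/27.

35/27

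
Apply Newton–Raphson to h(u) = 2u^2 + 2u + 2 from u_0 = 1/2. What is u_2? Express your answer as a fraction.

−55/16

h'(u) = 4u + 2.
h(1/2) = 7/2, h'(1/2) = 4, so u_1 = (1/2) − (7/2)/4 = −3/8.
h(−3/8) = 49/32, h'(−3/8) = 1/2, so u_2 = (−3/8) − (49/32)/(1/2) = −55/16.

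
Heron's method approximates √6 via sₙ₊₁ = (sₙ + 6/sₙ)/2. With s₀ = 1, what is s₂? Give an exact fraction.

73/28

s₁ = (1 + 6/1)/2 = 7/2.
s₂ = (7/2 + 6/(7/2))/2 = 73/28.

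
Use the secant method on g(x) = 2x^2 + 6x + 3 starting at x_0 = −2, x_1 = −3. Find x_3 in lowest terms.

g(−2) = −1, g(−3) = 3. x_2 = (−3) − 3·((−3) − (−2))/(3 − (−1)) = −9/4.
g(−3) = 3, g(−9/4) = −3/8. x_3 = (−9/4) − (−3/8)·((−9/4) − (−3))/((−3/8) − 3) = −7/3.

−7/3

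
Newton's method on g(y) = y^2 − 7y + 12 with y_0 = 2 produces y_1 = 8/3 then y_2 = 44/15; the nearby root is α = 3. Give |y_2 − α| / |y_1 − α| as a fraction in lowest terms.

y_1 − α = 8/3 − 3 = −1/3, so |y_1 − α| = 1/3.
y_2 − α = 44/15 − 3 = −1/15, so |y_2 − α| = 1/15.
Ratio = (1/15) / (1/3) = 1/5.

1/5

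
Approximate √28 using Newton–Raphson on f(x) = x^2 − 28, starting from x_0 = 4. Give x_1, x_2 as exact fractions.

f'(x) = 2x.
f(4) = −12, f'(4) = 8, so x_1 = 4 − (−12)/8 = 11/2.
f(11/2) = 9/4, f'(11/2) = 11, so x_2 = (11/2) − (9/4)/11 = 233/44.

x_1 = 11/2, x_2 = 233/44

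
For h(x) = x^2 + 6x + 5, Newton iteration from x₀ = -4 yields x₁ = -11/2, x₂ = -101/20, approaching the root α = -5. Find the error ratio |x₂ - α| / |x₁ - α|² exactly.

x₁ - α = -11/2 - (-5) = -11/2 + 5 = -1/2, so |x₁ - α| = 1/2.
x₂ - α = -101/20 - (-5) = -101/20 + 5 = -1/20, so |x₂ - α| = 1/20.
|x₁ - α|² = 1/4.
Ratio = (1/20) / (1/4) = 1/5.

1/5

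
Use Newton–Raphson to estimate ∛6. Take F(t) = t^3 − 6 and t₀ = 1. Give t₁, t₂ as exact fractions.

F'(t) = 3t^2.
F(1) = −5, F'(1) = 3, so t₁ = 1 − (−5)/3 = 8/3.
F(8/3) = 350/27, F'(8/3) = 64/3, so t₂ = (8/3) − (350/27)/(64/3) = 593/288.

t₁ = 8/3, t₂ = 593/288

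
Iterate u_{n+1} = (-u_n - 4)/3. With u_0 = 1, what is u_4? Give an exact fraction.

u_1 = (-1 - 4)/3 = -5/3.
u_2 = (-(-5/3) - 4)/3 = -7/9.
u_3 = (-(-7/9) - 4)/3 = -29/27.
u_4 = (-(-29/27) - 4)/3 = -79/81.

-79/81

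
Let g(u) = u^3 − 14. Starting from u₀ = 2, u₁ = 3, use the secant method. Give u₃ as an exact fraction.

18386/7693

g(2) = −6, g(3) = 13. u₂ = 3 − 13·(3 − 2)/(13 − (−6)) = 44/19.
g(3) = 13, g(44/19) = −10842/6859. u₃ = (44/19) − (−10842/6859)·((44/19) − 3)/((−10842/6859) − 13) = 18386/7693.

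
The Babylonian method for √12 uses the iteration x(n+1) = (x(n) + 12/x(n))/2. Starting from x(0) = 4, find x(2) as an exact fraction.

97/28

x(1) = (4 + 12/4)/2 = 7/2.
x(2) = (7/2 + 12/(7/2))/2 = 97/28.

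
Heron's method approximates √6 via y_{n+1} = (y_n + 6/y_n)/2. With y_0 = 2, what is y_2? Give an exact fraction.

y_1 = (2 + 6/2)/2 = 5/2.
y_2 = (5/2 + 6/(5/2))/2 = 49/20.

49/20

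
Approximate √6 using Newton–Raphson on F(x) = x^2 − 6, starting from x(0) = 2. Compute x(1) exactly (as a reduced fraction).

F'(x) = 2x.
F(2) = −2, F'(2) = 4, so x(1) = 2 − (−2)/4 = 5/2.

5/2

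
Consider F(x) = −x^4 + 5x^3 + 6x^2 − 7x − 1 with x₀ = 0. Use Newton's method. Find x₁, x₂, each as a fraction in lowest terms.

x₁ = −1/7, x₂ = −437/3360

F'(x) = −4x^3 + 15x^2 + 12x − 7.
F(0) = −1, F'(0) = −7, so x₁ = 0 − (−1)/(−7) = −1/7.
F(−1/7) = 258/2401, F'(−1/7) = −2880/343, so x₂ = (−1/7) − (258/2401)/(−2880/343) = −437/3360.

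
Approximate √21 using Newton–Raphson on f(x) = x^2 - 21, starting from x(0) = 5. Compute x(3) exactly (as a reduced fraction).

277727/60605

f'(x) = 2x.
f(5) = 4, f'(5) = 10, so x(1) = 5 - 4/10 = 23/5.
f(23/5) = 4/25, f'(23/5) = 46/5, so x(2) = (23/5) - (4/25)/(46/5) = 527/115.
f(527/115) = 4/13225, f'(527/115) = 1054/115, so x(3) = (527/115) - (4/13225)/(1054/115) = 277727/60605.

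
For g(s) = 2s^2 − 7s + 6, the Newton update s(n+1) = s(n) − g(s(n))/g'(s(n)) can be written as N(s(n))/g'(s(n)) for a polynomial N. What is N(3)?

12

g'(s) = 4s − 7.
N(s) = s·g'(s) − g(s) = s·(4s − 7) − (2s^2 − 7s + 6) = 2s^2 − 6.
N(3) = 12.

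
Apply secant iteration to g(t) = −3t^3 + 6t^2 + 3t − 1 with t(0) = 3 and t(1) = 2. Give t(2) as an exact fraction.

53/24

g(3) = −19, g(2) = 5. t(2) = 2 − 5·(2 − 3)/(5 − (−19)) = 53/24.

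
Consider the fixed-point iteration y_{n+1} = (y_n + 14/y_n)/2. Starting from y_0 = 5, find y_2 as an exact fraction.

y_1 = (5 + 14/5)/2 = 39/10.
y_2 = (39/10 + 14/(39/10))/2 = 2921/780.

2921/780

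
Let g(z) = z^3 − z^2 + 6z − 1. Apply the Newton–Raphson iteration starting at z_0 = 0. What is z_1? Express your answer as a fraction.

1/6

g'(z) = 3z^2 − 2z + 6.
g(0) = −1, g'(0) = 6, so z_1 = 0 − (−1)/6 = 1/6.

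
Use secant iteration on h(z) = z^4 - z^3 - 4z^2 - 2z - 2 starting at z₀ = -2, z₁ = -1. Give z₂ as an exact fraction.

h(-2) = 10, h(-1) = -2. z₂ = (-1) - (-2)·((-1) - (-2))/((-2) - 10) = -7/6.

-7/6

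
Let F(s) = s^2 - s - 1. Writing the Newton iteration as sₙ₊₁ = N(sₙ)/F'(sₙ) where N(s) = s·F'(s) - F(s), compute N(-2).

F'(s) = 2s - 1.
N(s) = s·F'(s) - F(s) = s·(2s - 1) - (s^2 - s - 1) = s^2 + 1.
N(-2) = 5.

5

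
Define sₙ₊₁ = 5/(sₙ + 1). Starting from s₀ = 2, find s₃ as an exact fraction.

40/23

s₁ = 5/(2 + 1) = 5/3.
s₂ = 5/(5/3 + 1) = 15/8.
s₃ = 5/(15/8 + 1) = 40/23.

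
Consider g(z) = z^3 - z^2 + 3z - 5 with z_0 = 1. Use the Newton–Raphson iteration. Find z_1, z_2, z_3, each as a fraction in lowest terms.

z_1 = 3/2, z_2 = 38/27, z_3 = 169171/120609

g'(z) = 3z^2 - 2z + 3.
g(1) = -2, g'(1) = 4, so z_1 = 1 - (-2)/4 = 3/2.
g(3/2) = 5/8, g'(3/2) = 27/4, so z_2 = (3/2) - (5/8)/(27/4) = 38/27.
g(38/27) = 575/19683, g'(38/27) = 1489/243, so z_3 = (38/27) - (575/19683)/(1489/243) = 169171/120609.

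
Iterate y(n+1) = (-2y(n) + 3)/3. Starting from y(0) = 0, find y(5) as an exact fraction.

55/81

y(1) = (-2·0 + 3)/3 = 1.
y(2) = (-2·1 + 3)/3 = 1/3.
y(3) = (-2·(1/3) + 3)/3 = 7/9.
y(4) = (-2·(7/9) + 3)/3 = 13/27.
y(5) = (-2·(13/27) + 3)/3 = 55/81.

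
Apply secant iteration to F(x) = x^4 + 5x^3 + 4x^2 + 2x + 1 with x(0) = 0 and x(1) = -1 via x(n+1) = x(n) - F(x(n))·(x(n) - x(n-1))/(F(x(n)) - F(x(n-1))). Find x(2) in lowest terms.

-1/2

F(0) = 1, F(-1) = -1. x(2) = (-1) - (-1)·((-1) - 0)/((-1) - 1) = -1/2.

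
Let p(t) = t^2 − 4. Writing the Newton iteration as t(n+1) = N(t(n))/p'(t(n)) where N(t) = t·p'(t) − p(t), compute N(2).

8

p'(t) = 2t.
N(t) = t·p'(t) − p(t) = t·(2t) − (t^2 − 4) = t^2 + 4.
N(2) = 8.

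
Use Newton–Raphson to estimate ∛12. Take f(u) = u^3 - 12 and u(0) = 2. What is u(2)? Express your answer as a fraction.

f'(u) = 3u^2.
f(2) = -4, f'(2) = 12, so u(1) = 2 - (-4)/12 = 7/3.
f(7/3) = 19/27, f'(7/3) = 49/3, so u(2) = (7/3) - (19/27)/(49/3) = 1010/441.

1010/441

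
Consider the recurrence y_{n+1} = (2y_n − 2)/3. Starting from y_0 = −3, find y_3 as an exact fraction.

−62/27

y_1 = (2·(−3) − 2)/3 = −8/3.
y_2 = (2·(−8/3) − 2)/3 = −22/9.
y_3 = (2·(−22/9) − 2)/3 = −62/27.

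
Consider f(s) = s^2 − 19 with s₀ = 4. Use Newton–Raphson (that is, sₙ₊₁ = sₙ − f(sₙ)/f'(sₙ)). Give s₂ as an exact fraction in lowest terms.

2441/560

f'(s) = 2s.
f(4) = −3, f'(4) = 8, so s₁ = 4 − (−3)/8 = 35/8.
f(35/8) = 9/64, f'(35/8) = 35/4, so s₂ = (35/8) − (9/64)/(35/4) = 2441/560.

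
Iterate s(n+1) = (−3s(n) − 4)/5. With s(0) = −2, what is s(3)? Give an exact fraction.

−22/125

s(1) = (−3·(−2) − 4)/5 = 2/5.
s(2) = (−3·(2/5) − 4)/5 = −26/25.
s(3) = (−3·(−26/25) − 4)/5 = −22/125.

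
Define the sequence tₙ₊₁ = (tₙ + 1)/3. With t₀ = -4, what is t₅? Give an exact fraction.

13/27

t₁ = ((-4) + 1)/3 = -1.
t₂ = ((-1) + 1)/3 = 0.
t₃ = (0 + 1)/3 = 1/3.
t₄ = ((1/3) + 1)/3 = 4/9.
t₅ = ((4/9) + 1)/3 = 13/27.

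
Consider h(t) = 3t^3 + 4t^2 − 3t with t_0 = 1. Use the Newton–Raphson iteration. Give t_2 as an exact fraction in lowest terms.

h'(t) = 9t^2 + 8t − 3.
h(1) = 4, h'(1) = 14, so t_1 = 1 − 4/14 = 5/7.
h(5/7) = 340/343, h'(5/7) = 358/49, so t_2 = (5/7) − (340/343)/(358/49) = 725/1253.

725/1253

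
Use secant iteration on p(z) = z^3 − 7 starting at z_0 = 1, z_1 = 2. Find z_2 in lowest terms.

p(1) = −6, p(2) = 1. z_2 = 2 − 1·(2 − 1)/(1 − (−6)) = 13/7.

13/7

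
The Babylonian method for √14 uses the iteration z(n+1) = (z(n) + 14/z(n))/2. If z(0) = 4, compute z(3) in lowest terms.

403201/107760

z(1) = (4 + 14/4)/2 = 15/4.
z(2) = (15/4 + 14/(15/4))/2 = 449/120.
z(3) = (449/120 + 14/(449/120))/2 = 403201/107760.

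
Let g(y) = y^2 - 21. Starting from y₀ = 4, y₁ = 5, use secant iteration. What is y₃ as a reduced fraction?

197/43

g(4) = -5, g(5) = 4. y₂ = 5 - 4·(5 - 4)/(4 - (-5)) = 41/9.
g(5) = 4, g(41/9) = -20/81. y₃ = (41/9) - (-20/81)·((41/9) - 5)/((-20/81) - 4) = 197/43.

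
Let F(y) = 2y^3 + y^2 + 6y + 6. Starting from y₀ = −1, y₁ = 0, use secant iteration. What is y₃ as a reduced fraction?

−49/54

F(−1) = −1, F(0) = 6. y₂ = 0 − 6·(0 − (−1))/(6 − (−1)) = −6/7.
F(0) = 6, F(−6/7) = 114/343. y₃ = (−6/7) − (114/343)·((−6/7) − 0)/((114/343) − 6) = −49/54.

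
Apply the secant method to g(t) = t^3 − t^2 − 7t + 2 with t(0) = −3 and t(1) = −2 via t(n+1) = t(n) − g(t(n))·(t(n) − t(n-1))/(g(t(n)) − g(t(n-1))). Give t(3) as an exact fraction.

−7342/3093

g(−3) = −13, g(−2) = 4. t(2) = (−2) − 4·((−2) − (−3))/(4 − (−13)) = −38/17.
g(−2) = 4, g(−38/17) = 7280/4913. t(3) = (−38/17) − (7280/4913)·((−38/17) − (−2))/((7280/4913) − 4) = −7342/3093.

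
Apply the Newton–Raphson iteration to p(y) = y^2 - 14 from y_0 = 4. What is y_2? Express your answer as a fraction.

p'(y) = 2y.
p(4) = 2, p'(4) = 8, so y_1 = 4 - 2/8 = 15/4.
p(15/4) = 1/16, p'(15/4) = 15/2, so y_2 = (15/4) - (1/16)/(15/2) = 449/120.

449/120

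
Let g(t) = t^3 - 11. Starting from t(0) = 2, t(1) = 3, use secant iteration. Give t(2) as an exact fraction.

g(2) = -3, g(3) = 16. t(2) = 3 - 16·(3 - 2)/(16 - (-3)) = 41/19.

41/19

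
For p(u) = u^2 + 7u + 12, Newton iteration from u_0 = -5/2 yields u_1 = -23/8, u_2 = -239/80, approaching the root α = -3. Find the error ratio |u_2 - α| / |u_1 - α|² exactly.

u_1 - α = -23/8 - (-3) = -23/8 + 3 = 1/8, so |u_1 - α| = 1/8.
u_2 - α = -239/80 - (-3) = -239/80 + 3 = 1/80, so |u_2 - α| = 1/80.
|u_1 - α|² = 1/64.
Ratio = (1/80) / (1/64) = 4/5.

4/5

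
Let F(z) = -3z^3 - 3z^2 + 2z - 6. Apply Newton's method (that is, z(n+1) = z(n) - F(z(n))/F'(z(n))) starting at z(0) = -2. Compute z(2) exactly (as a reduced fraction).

-48999/25751

F'(z) = -9z^2 - 6z + 2.
F(-2) = 2, F'(-2) = -22, so z(1) = (-2) - 2/(-22) = -21/11.
F(-21/11) = 162/1331, F'(-21/11) = -2341/121, so z(2) = (-21/11) - (162/1331)/(-2341/121) = -48999/25751.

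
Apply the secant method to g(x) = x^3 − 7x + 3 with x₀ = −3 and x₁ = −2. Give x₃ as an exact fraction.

g(−3) = −3, g(−2) = 9. x₂ = (−2) − 9·((−2) − (−3))/(9 − (−3)) = −11/4.
g(−2) = 9, g(−11/4) = 93/64. x₃ = (−11/4) − (93/64)·((−11/4) − (−2))/((93/64) − 9) = −466/161.

−466/161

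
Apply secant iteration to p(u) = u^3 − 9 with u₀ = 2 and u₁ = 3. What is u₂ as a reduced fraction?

39/19

p(2) = −1, p(3) = 18. u₂ = 3 − 18·(3 − 2)/(18 − (−1)) = 39/19.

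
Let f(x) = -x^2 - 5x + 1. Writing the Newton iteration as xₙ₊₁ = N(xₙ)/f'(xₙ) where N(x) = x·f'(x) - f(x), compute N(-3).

-10

f'(x) = -2x - 5.
N(x) = x·f'(x) - f(x) = x·(-2x - 5) - (-x^2 - 5x + 1) = -x^2 - 1.
N(-3) = -10.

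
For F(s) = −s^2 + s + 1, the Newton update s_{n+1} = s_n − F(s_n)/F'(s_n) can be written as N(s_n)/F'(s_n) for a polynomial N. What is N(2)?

F'(s) = −2s + 1.
N(s) = s·F'(s) − F(s) = s·(−2s + 1) − (−s^2 + s + 1) = −s^2 − 1.
N(2) = −5.

−5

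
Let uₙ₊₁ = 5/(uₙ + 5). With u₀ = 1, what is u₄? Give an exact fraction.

u₁ = 5/(1 + 5) = 5/6.
u₂ = 5/(5/6 + 5) = 6/7.
u₃ = 5/(6/7 + 5) = 35/41.
u₄ = 5/(35/41 + 5) = 41/48.

41/48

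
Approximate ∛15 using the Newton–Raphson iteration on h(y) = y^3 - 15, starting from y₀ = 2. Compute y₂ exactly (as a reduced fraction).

42751/17298

h'(y) = 3y^2.
h(2) = -7, h'(2) = 12, so y₁ = 2 - (-7)/12 = 31/12.
h(31/12) = 3871/1728, h'(31/12) = 961/48, so y₂ = (31/12) - (3871/1728)/(961/48) = 42751/17298.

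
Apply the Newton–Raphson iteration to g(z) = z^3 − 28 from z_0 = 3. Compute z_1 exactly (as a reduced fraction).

82/27

g'(z) = 3z^2.
g(3) = −1, g'(3) = 27, so z_1 = 3 − (−1)/27 = 82/27.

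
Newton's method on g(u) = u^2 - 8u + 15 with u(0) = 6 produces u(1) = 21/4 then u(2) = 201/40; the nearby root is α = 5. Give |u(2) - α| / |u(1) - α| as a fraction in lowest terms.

1/10

u(1) - α = 21/4 - 5 = 1/4, so |u(1) - α| = 1/4.
u(2) - α = 201/40 - 5 = 1/40, so |u(2) - α| = 1/40.
Ratio = (1/40) / (1/4) = 1/10.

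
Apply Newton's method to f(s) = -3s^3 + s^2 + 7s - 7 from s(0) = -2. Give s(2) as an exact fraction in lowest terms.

-88817/50600

f'(s) = -9s^2 + 2s + 7.
f(-2) = 7, f'(-2) = -33, so s(1) = (-2) - 7/(-33) = -59/33.
f(-59/33) = 9898/11979, f'(-59/33) = -9200/363, so s(2) = (-59/33) - (9898/11979)/(-9200/363) = -88817/50600.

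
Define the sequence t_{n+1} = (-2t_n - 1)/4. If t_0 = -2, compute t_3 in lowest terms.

1/16

t_1 = (-2·(-2) - 1)/4 = 3/4.
t_2 = (-2·(3/4) - 1)/4 = -5/8.
t_3 = (-2·(-5/8) - 1)/4 = 1/16.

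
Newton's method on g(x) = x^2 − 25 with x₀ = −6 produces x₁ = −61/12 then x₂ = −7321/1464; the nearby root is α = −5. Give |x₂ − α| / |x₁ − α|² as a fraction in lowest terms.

6/61

x₁ − α = −61/12 − (−5) = −61/12 + 5 = −1/12, so |x₁ − α| = 1/12.
x₂ − α = −7321/1464 − (−5) = −7321/1464 + 5 = −1/1464, so |x₂ − α| = 1/1464.
|x₁ − α|² = 1/144.
Ratio = (1/1464) / (1/144) = 6/61.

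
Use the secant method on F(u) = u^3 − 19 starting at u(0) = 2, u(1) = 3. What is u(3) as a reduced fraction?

F(2) = −11, F(3) = 8. u(2) = 3 − 8·(3 − 2)/(8 − (−11)) = 49/19.
F(3) = 8, F(49/19) = −12672/6859. u(3) = (49/19) − (−12672/6859)·((49/19) − 3)/((−12672/6859) − 8) = 22441/8443.

22441/8443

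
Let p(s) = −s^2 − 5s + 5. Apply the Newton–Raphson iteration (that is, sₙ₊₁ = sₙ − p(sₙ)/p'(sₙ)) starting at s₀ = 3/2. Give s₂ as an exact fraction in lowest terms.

p'(s) = −2s − 5.
p(3/2) = −19/4, p'(3/2) = −8, so s₁ = (3/2) − (−19/4)/(−8) = 29/32.
p(29/32) = −361/1024, p'(29/32) = −109/16, so s₂ = (29/32) − (−361/1024)/(−109/16) = 5961/6976.

5961/6976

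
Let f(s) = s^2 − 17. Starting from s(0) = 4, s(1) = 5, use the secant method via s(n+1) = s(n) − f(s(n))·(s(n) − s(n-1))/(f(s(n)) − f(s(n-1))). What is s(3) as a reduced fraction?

169/41

f(4) = −1, f(5) = 8. s(2) = 5 − 8·(5 − 4)/(8 − (−1)) = 37/9.
f(5) = 8, f(37/9) = −8/81. s(3) = (37/9) − (−8/81)·((37/9) − 5)/((−8/81) − 8) = 169/41.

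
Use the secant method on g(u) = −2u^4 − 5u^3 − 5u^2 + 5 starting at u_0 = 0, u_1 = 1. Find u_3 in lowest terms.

9815/15863

g(0) = 5, g(1) = −7. u_2 = 1 − (−7)·(1 − 0)/((−7) − 5) = 5/12.
g(1) = −7, g(5/12) = 38465/10368. u_3 = (5/12) − (38465/10368)·((5/12) − 1)/((38465/10368) − (−7)) = 9815/15863.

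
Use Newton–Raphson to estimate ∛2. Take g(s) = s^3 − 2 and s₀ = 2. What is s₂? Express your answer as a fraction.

35/27

g'(s) = 3s^2.
g(2) = 6, g'(2) = 12, so s₁ = 2 − 6/12 = 3/2.
g(3/2) = 11/8, g'(3/2) = 27/4, so s₂ = (3/2) − (11/8)/(27/4) = 35/27.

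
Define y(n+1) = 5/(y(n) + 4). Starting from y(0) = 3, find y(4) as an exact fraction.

y(1) = 5/(3 + 4) = 5/7.
y(2) = 5/(5/7 + 4) = 35/33.
y(3) = 5/(35/33 + 4) = 165/167.
y(4) = 5/(165/167 + 4) = 835/833.

835/833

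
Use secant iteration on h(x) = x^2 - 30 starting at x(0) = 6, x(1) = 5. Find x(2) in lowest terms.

60/11

h(6) = 6, h(5) = -5. x(2) = 5 - (-5)·(5 - 6)/((-5) - 6) = 60/11.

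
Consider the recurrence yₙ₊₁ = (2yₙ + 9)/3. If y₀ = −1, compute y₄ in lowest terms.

y₁ = (2·(−1) + 9)/3 = 7/3.
y₂ = (2·(7/3) + 9)/3 = 41/9.
y₃ = (2·(41/9) + 9)/3 = 163/27.
y₄ = (2·(163/27) + 9)/3 = 569/81.

569/81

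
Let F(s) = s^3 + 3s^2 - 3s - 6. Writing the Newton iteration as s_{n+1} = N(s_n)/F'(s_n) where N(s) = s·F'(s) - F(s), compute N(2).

F'(s) = 3s^2 + 6s - 3.
N(s) = s·F'(s) - F(s) = s·(3s^2 + 6s - 3) - (s^3 + 3s^2 - 3s - 6) = 2s^3 + 3s^2 + 6.
N(2) = 34.

34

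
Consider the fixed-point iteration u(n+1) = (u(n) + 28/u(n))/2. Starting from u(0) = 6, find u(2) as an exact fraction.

127/24

u(1) = (6 + 28/6)/2 = 16/3.
u(2) = (16/3 + 28/(16/3))/2 = 127/24.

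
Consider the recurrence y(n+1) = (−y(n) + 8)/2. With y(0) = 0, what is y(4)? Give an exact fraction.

y(1) = (−0 + 8)/2 = 4.
y(2) = (−4 + 8)/2 = 2.
y(3) = (−2 + 8)/2 = 3.
y(4) = (−3 + 8)/2 = 5/2.

5/2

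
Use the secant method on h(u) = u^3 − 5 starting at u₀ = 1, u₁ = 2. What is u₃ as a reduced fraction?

h(1) = −4, h(2) = 3. u₂ = 2 − 3·(2 − 1)/(3 − (−4)) = 11/7.
h(2) = 3, h(11/7) = −384/343. u₃ = (11/7) − (−384/343)·((11/7) − 2)/((−384/343) − 3) = 265/157.

265/157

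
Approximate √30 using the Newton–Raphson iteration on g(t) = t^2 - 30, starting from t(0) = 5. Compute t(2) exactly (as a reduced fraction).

g'(t) = 2t.
g(5) = -5, g'(5) = 10, so t(1) = 5 - (-5)/10 = 11/2.
g(11/2) = 1/4, g'(11/2) = 11, so t(2) = (11/2) - (1/4)/11 = 241/44.

241/44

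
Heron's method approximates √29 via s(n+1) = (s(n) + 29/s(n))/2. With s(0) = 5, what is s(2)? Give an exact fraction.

727/135

s(1) = (5 + 29/5)/2 = 27/5.
s(2) = (27/5 + 29/(27/5))/2 = 727/135.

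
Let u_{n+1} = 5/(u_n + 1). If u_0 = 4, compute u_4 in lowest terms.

35/17

u_1 = 5/(4 + 1) = 1.
u_2 = 5/(1 + 1) = 5/2.
u_3 = 5/(5/2 + 1) = 10/7.
u_4 = 5/(10/7 + 1) = 35/17.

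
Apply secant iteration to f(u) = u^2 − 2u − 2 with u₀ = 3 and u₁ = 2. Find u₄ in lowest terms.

f(3) = 1, f(2) = −2. u₂ = 2 − (−2)·(2 − 3)/((−2) − 1) = 8/3.
f(2) = −2, f(8/3) = −2/9. u₃ = (8/3) − (−2/9)·((8/3) − 2)/((−2/9) − (−2)) = 11/4.
f(8/3) = −2/9, f(11/4) = 1/16. u₄ = (11/4) − (1/16)·((11/4) − (8/3))/((1/16) − (−2/9)) = 112/41.

112/41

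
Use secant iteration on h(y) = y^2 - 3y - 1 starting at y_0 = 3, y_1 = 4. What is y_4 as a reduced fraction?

796/241

h(3) = -1, h(4) = 3. y_2 = 4 - 3·(4 - 3)/(3 - (-1)) = 13/4.
h(4) = 3, h(13/4) = -3/16. y_3 = (13/4) - (-3/16)·((13/4) - 4)/((-3/16) - 3) = 56/17.
h(13/4) = -3/16, h(56/17) = -9/289. y_4 = (56/17) - (-9/289)·((56/17) - (13/4))/((-9/289) - (-3/16)) = 796/241.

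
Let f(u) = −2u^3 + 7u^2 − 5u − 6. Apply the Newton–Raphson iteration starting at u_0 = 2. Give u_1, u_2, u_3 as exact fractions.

u_1 = −2, u_2 = −22/19, u_3 = −148118/200659

f'(u) = −6u^2 + 14u − 5.
f(2) = −4, f'(2) = −1, so u_1 = 2 − (−4)/(−1) = −2.
f(−2) = 48, f'(−2) = −57, so u_2 = (−2) − 48/(−57) = −22/19.
f(−22/19) = 84224/6859, f'(−22/19) = −10561/361, so u_3 = (−22/19) − (84224/6859)/(−10561/361) = −148118/200659.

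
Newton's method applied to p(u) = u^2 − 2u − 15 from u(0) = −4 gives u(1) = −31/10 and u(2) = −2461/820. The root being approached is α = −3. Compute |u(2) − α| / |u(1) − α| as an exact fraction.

1/82

u(1) − α = −31/10 − (−3) = −31/10 + 3 = −1/10, so |u(1) − α| = 1/10.
u(2) − α = −2461/820 − (−3) = −2461/820 + 3 = −1/820, so |u(2) − α| = 1/820.
Ratio = (1/820) / (1/10) = 1/82.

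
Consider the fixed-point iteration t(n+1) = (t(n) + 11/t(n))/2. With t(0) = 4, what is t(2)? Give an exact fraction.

1433/432

t(1) = (4 + 11/4)/2 = 27/8.
t(2) = (27/8 + 11/(27/8))/2 = 1433/432.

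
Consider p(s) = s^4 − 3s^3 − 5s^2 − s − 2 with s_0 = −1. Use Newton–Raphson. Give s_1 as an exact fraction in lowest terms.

p'(s) = 4s^3 − 9s^2 − 10s − 1.
p(−1) = −2, p'(−1) = −4, so s_1 = (−1) − (−2)/(−4) = −3/2.

−3/2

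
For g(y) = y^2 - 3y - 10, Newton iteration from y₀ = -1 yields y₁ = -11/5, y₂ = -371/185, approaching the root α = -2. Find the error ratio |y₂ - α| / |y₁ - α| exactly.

y₁ - α = -11/5 - (-2) = -11/5 + 2 = -1/5, so |y₁ - α| = 1/5.
y₂ - α = -371/185 - (-2) = -371/185 + 2 = -1/185, so |y₂ - α| = 1/185.
Ratio = (1/185) / (1/5) = 1/37.

1/37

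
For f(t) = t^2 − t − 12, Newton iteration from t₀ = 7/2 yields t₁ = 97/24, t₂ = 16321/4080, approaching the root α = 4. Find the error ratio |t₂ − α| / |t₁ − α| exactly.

t₁ − α = 97/24 − 4 = 1/24, so |t₁ − α| = 1/24.
t₂ − α = 16321/4080 − 4 = 1/4080, so |t₂ − α| = 1/4080.
Ratio = (1/4080) / (1/24) = 1/170.

1/170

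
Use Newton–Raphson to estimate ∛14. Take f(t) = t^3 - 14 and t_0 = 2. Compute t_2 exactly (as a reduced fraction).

181/75

f'(t) = 3t^2.
f(2) = -6, f'(2) = 12, so t_1 = 2 - (-6)/12 = 5/2.
f(5/2) = 13/8, f'(5/2) = 75/4, so t_2 = (5/2) - (13/8)/(75/4) = 181/75.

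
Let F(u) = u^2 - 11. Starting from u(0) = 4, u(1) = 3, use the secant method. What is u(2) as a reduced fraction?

F(4) = 5, F(3) = -2. u(2) = 3 - (-2)·(3 - 4)/((-2) - 5) = 23/7.

23/7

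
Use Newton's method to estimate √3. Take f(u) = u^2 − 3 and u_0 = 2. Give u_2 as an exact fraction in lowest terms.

97/56

f'(u) = 2u.
f(2) = 1, f'(2) = 4, so u_1 = 2 − 1/4 = 7/4.
f(7/4) = 1/16, f'(7/4) = 7/2, so u_2 = (7/4) − (1/16)/(7/2) = 97/56.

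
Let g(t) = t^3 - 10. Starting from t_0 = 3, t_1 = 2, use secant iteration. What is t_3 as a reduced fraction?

g(3) = 17, g(2) = -2. t_2 = 2 - (-2)·(2 - 3)/((-2) - 17) = 40/19.
g(2) = -2, g(40/19) = -4590/6859. t_3 = (40/19) - (-4590/6859)·((40/19) - 2)/((-4590/6859) - (-2)) = 4925/2282.

4925/2282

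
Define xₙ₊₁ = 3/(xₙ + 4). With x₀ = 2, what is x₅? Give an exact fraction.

x₁ = 3/(2 + 4) = 1/2.
x₂ = 3/(1/2 + 4) = 2/3.
x₃ = 3/(2/3 + 4) = 9/14.
x₄ = 3/(9/14 + 4) = 42/65.
x₅ = 3/(42/65 + 4) = 195/302.

195/302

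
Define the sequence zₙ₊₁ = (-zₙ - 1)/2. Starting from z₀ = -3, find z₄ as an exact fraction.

-1/2

z₁ = (-(-3) - 1)/2 = 1.
z₂ = (-1 - 1)/2 = -1.
z₃ = (-(-1) - 1)/2 = 0.
z₄ = (-0 - 1)/2 = -1/2.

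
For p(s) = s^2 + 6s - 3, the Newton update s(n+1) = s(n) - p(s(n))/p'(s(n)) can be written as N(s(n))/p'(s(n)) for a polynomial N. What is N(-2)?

p'(s) = 2s + 6.
N(s) = s·p'(s) - p(s) = s·(2s + 6) - (s^2 + 6s - 3) = s^2 + 3.
N(-2) = 7.

7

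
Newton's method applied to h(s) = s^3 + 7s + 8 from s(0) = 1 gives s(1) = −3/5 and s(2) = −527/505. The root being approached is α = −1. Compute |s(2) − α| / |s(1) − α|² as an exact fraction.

s(1) − α = −3/5 − (−1) = −3/5 + 1 = 2/5, so |s(1) − α| = 2/5.
s(2) − α = −527/505 − (−1) = −527/505 + 1 = −22/505, so |s(2) − α| = 22/505.
|s(1) − α|² = 4/25.
Ratio = (22/505) / (4/25) = 55/202.

55/202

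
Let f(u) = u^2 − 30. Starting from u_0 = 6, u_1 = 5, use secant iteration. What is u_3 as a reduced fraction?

f(6) = 6, f(5) = −5. u_2 = 5 − (−5)·(5 − 6)/((−5) − 6) = 60/11.
f(5) = −5, f(60/11) = −30/121. u_3 = (60/11) − (−30/121)·((60/11) − 5)/((−30/121) − (−5)) = 126/23.

126/23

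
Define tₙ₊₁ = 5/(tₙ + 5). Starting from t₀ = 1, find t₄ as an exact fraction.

41/48

t₁ = 5/(1 + 5) = 5/6.
t₂ = 5/(5/6 + 5) = 6/7.
t₃ = 5/(6/7 + 5) = 35/41.
t₄ = 5/(35/41 + 5) = 41/48.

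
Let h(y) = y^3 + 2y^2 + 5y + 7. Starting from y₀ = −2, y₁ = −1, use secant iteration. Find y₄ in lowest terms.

h(−2) = −3, h(−1) = 3. y₂ = (−1) − 3·((−1) − (−2))/(3 − (−3)) = −3/2.
h(−1) = 3, h(−3/2) = 5/8. y₃ = (−3/2) − (5/8)·((−3/2) − (−1))/((5/8) − 3) = −31/19.
h(−3/2) = 5/8, h(−31/19) = −1215/6859. y₄ = (−31/19) − (−1215/6859)·((−31/19) − (−3/2))/((−1215/6859) − (5/8)) = −14107/8803.

−14107/8803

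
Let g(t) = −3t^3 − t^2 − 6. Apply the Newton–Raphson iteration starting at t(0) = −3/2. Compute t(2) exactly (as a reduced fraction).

−123029/89056

g'(t) = −9t^2 − 2t.
g(−3/2) = 15/8, g'(−3/2) = −69/4, so t(1) = (−3/2) − (15/8)/(−69/4) = −32/23.
g(−32/23) = 1750/12167, g'(−32/23) = −7744/529, so t(2) = (−32/23) − (1750/12167)/(−7744/529) = −123029/89056.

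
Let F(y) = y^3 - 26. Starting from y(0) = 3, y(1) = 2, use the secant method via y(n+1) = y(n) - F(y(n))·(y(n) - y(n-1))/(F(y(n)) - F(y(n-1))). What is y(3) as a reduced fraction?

F(3) = 1, F(2) = -18. y(2) = 2 - (-18)·(2 - 3)/((-18) - 1) = 56/19.
F(2) = -18, F(56/19) = -2718/6859. y(3) = (56/19) - (-2718/6859)·((56/19) - 2)/((-2718/6859) - (-18)) = 3319/1118.

3319/1118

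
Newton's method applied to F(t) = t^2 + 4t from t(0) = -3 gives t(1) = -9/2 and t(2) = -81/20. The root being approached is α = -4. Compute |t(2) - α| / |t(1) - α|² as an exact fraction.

1/5

t(1) - α = -9/2 - (-4) = -9/2 + 4 = -1/2, so |t(1) - α| = 1/2.
t(2) - α = -81/20 - (-4) = -81/20 + 4 = -1/20, so |t(2) - α| = 1/20.
|t(1) - α|² = 1/4.
Ratio = (1/20) / (1/4) = 1/5.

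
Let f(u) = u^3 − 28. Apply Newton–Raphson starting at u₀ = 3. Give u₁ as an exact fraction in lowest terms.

82/27

f'(u) = 3u^2.
f(3) = −1, f'(3) = 27, so u₁ = 3 − (−1)/27 = 82/27.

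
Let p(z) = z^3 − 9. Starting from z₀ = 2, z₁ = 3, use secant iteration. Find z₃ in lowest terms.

1609/777

p(2) = −1, p(3) = 18. z₂ = 3 − 18·(3 − 2)/(18 − (−1)) = 39/19.
p(3) = 18, p(39/19) = −2412/6859. z₃ = (39/19) − (−2412/6859)·((39/19) − 3)/((−2412/6859) − 18) = 1609/777.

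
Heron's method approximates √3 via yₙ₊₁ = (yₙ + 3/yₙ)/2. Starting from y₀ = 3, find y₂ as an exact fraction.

7/4

y₁ = (3 + 3/3)/2 = 2.
y₂ = (2 + 3/2)/2 = 7/4.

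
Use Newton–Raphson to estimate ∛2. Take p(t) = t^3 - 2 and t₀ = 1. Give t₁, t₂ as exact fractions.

p'(t) = 3t^2.
p(1) = -1, p'(1) = 3, so t₁ = 1 - (-1)/3 = 4/3.
p(4/3) = 10/27, p'(4/3) = 16/3, so t₂ = (4/3) - (10/27)/(16/3) = 91/72.

t₁ = 4/3, t₂ = 91/72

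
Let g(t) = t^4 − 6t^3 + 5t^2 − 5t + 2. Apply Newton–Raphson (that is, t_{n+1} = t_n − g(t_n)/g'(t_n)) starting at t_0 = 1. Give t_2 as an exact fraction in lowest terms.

g'(t) = 4t^3 − 18t^2 + 10t − 5.
g(1) = −3, g'(1) = −9, so t_1 = 1 − (−3)/(−9) = 2/3.
g(2/3) = −56/81, g'(2/3) = −139/27, so t_2 = (2/3) − (−56/81)/(−139/27) = 74/139.

74/139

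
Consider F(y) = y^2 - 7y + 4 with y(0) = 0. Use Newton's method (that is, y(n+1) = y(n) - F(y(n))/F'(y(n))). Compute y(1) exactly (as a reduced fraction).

F'(y) = 2y - 7.
F(0) = 4, F'(0) = -7, so y(1) = 0 - 4/(-7) = 4/7.

4/7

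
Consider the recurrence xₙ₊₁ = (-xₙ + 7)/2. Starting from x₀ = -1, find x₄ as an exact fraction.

17/8

x₁ = (-(-1) + 7)/2 = 4.
x₂ = (-4 + 7)/2 = 3/2.
x₃ = (-(3/2) + 7)/2 = 11/4.
x₄ = (-(11/4) + 7)/2 = 17/8.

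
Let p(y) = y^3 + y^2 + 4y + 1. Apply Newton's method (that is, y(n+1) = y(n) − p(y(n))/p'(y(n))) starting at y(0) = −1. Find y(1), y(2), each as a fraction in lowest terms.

p'(y) = 3y^2 + 2y + 4.
p(−1) = −3, p'(−1) = 5, so y(1) = (−1) − (−3)/5 = −2/5.
p(−2/5) = −63/125, p'(−2/5) = 92/25, so y(2) = (−2/5) − (−63/125)/(92/25) = −121/460.

y(1) = −2/5, y(2) = −121/460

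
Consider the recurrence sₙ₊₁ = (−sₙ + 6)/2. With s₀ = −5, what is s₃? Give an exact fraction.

s₁ = (−(−5) + 6)/2 = 11/2.
s₂ = (−(11/2) + 6)/2 = 1/4.
s₃ = (−(1/4) + 6)/2 = 23/8.

23/8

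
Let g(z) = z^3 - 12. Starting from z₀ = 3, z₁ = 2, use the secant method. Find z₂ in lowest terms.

g(3) = 15, g(2) = -4. z₂ = 2 - (-4)·(2 - 3)/((-4) - 15) = 42/19.

42/19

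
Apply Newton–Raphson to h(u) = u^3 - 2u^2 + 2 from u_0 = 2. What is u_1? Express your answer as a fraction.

h'(u) = 3u^2 - 4u.
h(2) = 2, h'(2) = 4, so u_1 = 2 - 2/4 = 3/2.

3/2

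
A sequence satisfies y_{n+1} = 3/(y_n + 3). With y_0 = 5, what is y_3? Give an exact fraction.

y_1 = 3/(5 + 3) = 3/8.
y_2 = 3/(3/8 + 3) = 8/9.
y_3 = 3/(8/9 + 3) = 27/35.

27/35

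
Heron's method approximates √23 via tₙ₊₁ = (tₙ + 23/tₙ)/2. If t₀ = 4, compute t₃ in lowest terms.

17913697/3735264

t₁ = (4 + 23/4)/2 = 39/8.
t₂ = (39/8 + 23/(39/8))/2 = 2993/624.
t₃ = (2993/624 + 23/(2993/624))/2 = 17913697/3735264.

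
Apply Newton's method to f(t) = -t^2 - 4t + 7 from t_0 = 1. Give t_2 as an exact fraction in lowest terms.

f'(t) = -2t - 4.
f(1) = 2, f'(1) = -6, so t_1 = 1 - 2/(-6) = 4/3.
f(4/3) = -1/9, f'(4/3) = -20/3, so t_2 = (4/3) - (-1/9)/(-20/3) = 79/60.

79/60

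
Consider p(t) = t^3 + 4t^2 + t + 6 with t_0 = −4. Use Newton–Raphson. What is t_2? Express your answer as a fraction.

p'(t) = 3t^2 + 8t + 1.
p(−4) = 2, p'(−4) = 17, so t_1 = (−4) − 2/17 = −70/17.
p(−70/17) = −552/4913, p'(−70/17) = 5469/289, so t_2 = (−70/17) − (−552/4913)/(5469/289) = −127426/30991.

−127426/30991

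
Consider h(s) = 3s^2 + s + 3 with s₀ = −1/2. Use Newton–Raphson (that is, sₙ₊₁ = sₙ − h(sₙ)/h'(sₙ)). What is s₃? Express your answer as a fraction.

h'(s) = 6s + 1.
h(−1/2) = 13/4, h'(−1/2) = −2, so s₁ = (−1/2) − (13/4)/(−2) = 9/8.
h(9/8) = 507/64, h'(9/8) = 31/4, so s₂ = (9/8) − (507/64)/(31/4) = 51/496.
h(51/496) = 771147/246016, h'(51/496) = 401/248, so s₃ = (51/496) − (771147/246016)/(401/248) = −730245/397792.

−730245/397792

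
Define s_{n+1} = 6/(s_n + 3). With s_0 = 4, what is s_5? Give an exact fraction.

354/259

s_1 = 6/(4 + 3) = 6/7.
s_2 = 6/(6/7 + 3) = 14/9.
s_3 = 6/(14/9 + 3) = 54/41.
s_4 = 6/(54/41 + 3) = 82/59.
s_5 = 6/(82/59 + 3) = 354/259.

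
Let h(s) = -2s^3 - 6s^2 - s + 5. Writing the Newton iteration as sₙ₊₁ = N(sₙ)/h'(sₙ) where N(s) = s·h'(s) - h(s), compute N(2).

h'(s) = -6s^2 - 12s - 1.
N(s) = s·h'(s) - h(s) = s·(-6s^2 - 12s - 1) - (-2s^3 - 6s^2 - s + 5) = -4s^3 - 6s^2 - 5.
N(2) = -61.

-61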